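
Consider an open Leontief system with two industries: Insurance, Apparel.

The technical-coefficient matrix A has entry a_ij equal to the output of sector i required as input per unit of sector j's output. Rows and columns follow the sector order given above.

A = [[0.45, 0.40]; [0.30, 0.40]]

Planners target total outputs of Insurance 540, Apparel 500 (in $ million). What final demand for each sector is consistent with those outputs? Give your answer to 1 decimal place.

d_1 = 97.0, d_2 = 138.0

I − A =
  [   0.55    -0.40]
  [  -0.30     0.60]
d = (I − A) x:
  d_1 = (+0.55)·540 + (-0.40)·500 = 97.0
  d_2 = (-0.30)·540 + (+0.60)·500 = 138.0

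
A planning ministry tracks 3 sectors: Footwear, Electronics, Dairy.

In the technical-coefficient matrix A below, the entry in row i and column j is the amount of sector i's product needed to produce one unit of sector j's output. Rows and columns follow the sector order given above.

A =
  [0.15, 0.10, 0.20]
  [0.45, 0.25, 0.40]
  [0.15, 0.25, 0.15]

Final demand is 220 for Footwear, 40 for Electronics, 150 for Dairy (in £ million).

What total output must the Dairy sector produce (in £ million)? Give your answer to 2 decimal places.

x_3 = 401.16

I − A =
  [   0.85    -0.10    -0.20]
  [  -0.45     0.75    -0.40]
  [  -0.15    -0.25     0.85]
Cofactors of I−A, C_ij = (−1)^(i+j)·(minor ij) (rows/columns in the sector order above):
  C_11 = (0.75)(0.85) − (-0.40)(-0.25) = 0.5375
  C_12 = −[(-0.45)(0.85) − (-0.40)(-0.15)] = 0.4425
  C_13 = (-0.45)(-0.25) − (0.75)(-0.15) = 0.2250
  C_21 = −[(-0.10)(0.85) − (-0.20)(-0.25)] = 0.1350
  C_22 = (0.85)(0.85) − (-0.20)(-0.15) = 0.6925
  C_23 = −[(0.85)(-0.25) − (-0.10)(-0.15)] = 0.2275
  C_31 = (-0.10)(-0.40) − (-0.20)(0.75) = 0.1900
  C_32 = −[(0.85)(-0.40) − (-0.20)(-0.45)] = 0.4300
  C_33 = (0.85)(0.75) − (-0.10)(-0.45) = 0.5925
det(I−A) = Σ_j (I−A)_1j·C_1j = (0.85)(0.5375) + (-0.10)(0.4425) + (-0.20)(0.2250) = 0.367625
adj(I−A) = Cᵀ =
  [ 0.5375   0.1350   0.1900]
  [ 0.4425   0.6925   0.4300]
  [ 0.2250   0.2275   0.5925]
(I − A)⁻¹ = adj(I−A) / det(I−A) ≈
  [   1.4621     0.3672     0.5168]
  [   1.2037     1.8837     1.1697]
  [   0.6120     0.6188     1.6117]
x = (I − A)⁻¹ d = adj(I−A)·d / det(I−A), with det(I−A) = 0.367625:
  x_1 = (0.5375·220 + 0.1350·40 + 0.1900·150) / 0.367625 = 152.15 / 0.367625 ≈ 413.87
  x_2 = (0.4425·220 + 0.6925·40 + 0.4300·150) / 0.367625 = 189.55 / 0.367625 ≈ 515.61
  x_3 = (0.2250·220 + 0.2275·40 + 0.5925·150) / 0.367625 = 147.475 / 0.367625 ≈ 401.16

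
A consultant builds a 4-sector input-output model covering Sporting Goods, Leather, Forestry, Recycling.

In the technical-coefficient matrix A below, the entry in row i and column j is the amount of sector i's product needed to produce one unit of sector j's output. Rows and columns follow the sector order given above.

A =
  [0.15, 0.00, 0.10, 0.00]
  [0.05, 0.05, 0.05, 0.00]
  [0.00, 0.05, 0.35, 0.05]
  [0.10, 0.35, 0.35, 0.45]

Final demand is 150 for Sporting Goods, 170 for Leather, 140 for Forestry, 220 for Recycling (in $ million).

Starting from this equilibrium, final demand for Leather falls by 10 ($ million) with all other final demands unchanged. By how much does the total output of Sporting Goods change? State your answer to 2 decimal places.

I − A =
  [   0.85     0.00    -0.10     0.00]
  [  -0.05     0.95    -0.05     0.00]
  [   0.00    -0.05     0.65    -0.05]
  [  -0.10    -0.35    -0.35     0.55]
Compute the cofactors C_ij = (−1)^(i+j)·(3×3 minor ij) of I−A; the adjugate is their transpose:
adj(I−A) = Cᵀ =
  [ 0.320750   0.004500   0.052250   0.004750]
  [ 0.017250   0.288500   0.026125   0.002375]
  [ 0.007000   0.038250   0.444125   0.040375]
  [ 0.073750   0.208750   0.308750   0.522500]
det(I−A) = Σ_j (I−A)_1j·C_1j = (0.85)(0.320750) + (0.00)(0.017250) + (-0.10)(0.007000) + (0.00)(0.073750) = 0.2719375
(I − A)⁻¹ = adj(I−A) / det(I−A) ≈
  [   1.1795     0.0165     0.1921     0.0175]
  [   0.0634     1.0609     0.0961     0.0087]
  [   0.0257     0.1407     1.6332     0.1485]
  [   0.2712     0.7676     1.1354     1.9214]
Δx = (I − A)⁻¹ Δd with Δd having -10 in the Leather component and 0 elsewhere.
So Δx_1 = L_12 · (-10), where L_12 = adj(I−A)_12 / det(I−A) = 0.004500 / 0.2719375.
Δx_1 = 0.004500 × (-10) / 0.2719375 = -0.045 / 0.2719375 ≈ -0.17.

Δx_1 = -0.17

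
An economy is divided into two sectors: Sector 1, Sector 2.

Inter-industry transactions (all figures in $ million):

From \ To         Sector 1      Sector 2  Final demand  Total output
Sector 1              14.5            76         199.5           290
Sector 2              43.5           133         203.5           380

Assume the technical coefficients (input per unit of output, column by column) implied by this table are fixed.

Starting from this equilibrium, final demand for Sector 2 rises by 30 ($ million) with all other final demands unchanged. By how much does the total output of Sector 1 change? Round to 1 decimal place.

Technical coefficients a_ij = z_ij / X_j:
  a_11 = 14.5/290 = 0.05, a_21 = 43.5/290 = 0.15
  a_12 = 76/380 = 0.20, a_22 = 133/380 = 0.35
I − A =
  [   0.95    -0.20]
  [  -0.15     0.65]
det(I−A) = (0.95)(0.65) − (-0.20)(-0.15) = 0.5875
adj(I−A) = [[0.65, 0.20], [0.15, 0.95]]
(I − A)⁻¹ = adj(I−A) / det(I−A) ≈
  [   1.1064     0.3404]
  [   0.2553     1.6170]
Δx = (I − A)⁻¹ Δd with Δd having +30 in the Sector 2 component and 0 elsewhere.
So Δx_1 = L_12 · (+30), where L_12 = adj(I−A)_12 / det(I−A) = 0.20 / 0.5875.
Δx_1 = 0.20 × (+30) / 0.5875 = 6.00 / 0.5875 ≈ 10.2.

Δx_1 = 10.2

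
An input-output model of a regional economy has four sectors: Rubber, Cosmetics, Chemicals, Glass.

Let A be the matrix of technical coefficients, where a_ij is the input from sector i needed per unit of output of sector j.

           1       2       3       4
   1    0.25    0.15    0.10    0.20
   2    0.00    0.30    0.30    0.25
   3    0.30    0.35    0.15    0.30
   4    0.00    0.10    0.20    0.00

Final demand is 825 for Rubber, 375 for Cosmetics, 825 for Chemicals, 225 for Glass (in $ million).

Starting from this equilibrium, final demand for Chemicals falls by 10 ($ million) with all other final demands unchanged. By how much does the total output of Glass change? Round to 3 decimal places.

I − A =
  [   0.75    -0.15    -0.10    -0.20]
  [   0.00     0.70    -0.30    -0.25]
  [  -0.30    -0.35     0.85    -0.30]
  [   0.00    -0.10    -0.20     1.00]
Compute the cofactors C_ij = (−1)^(i+j)·(3×3 minor ij) of I−A; the adjugate is their transpose:
adj(I−A) = Cᵀ =
  [ 0.400250   0.187500   0.154000   0.173125]
  [ 0.105000   0.550500   0.262500   0.237375]
  [ 0.202500   0.336000   0.506250   0.276375]
  [ 0.051000   0.122250   0.127500   0.333000]
det(I−A) = Σ_j (I−A)_1j·C_1j = (0.75)(0.400250) + (-0.15)(0.105000) + (-0.10)(0.202500) + (-0.20)(0.051000) = 0.2539875
(I − A)⁻¹ = adj(I−A) / det(I−A) ≈
  [   1.5759     0.7382     0.6063     0.6816]
  [   0.4134     2.1674     1.0335     0.9346]
  [   0.7973     1.3229     1.9932     1.0881]
  [   0.2008     0.4813     0.5020     1.3111]
Δx = (I − A)⁻¹ Δd with Δd having -10 in the Chemicals component and 0 elsewhere.
So Δx_4 = L_43 · (-10), where L_43 = adj(I−A)_43 / det(I−A) = 0.127500 / 0.2539875.
Δx_4 = 0.127500 × (-10) / 0.2539875 = -1.275 / 0.2539875 ≈ -5.020.

Δx_4 = -5.020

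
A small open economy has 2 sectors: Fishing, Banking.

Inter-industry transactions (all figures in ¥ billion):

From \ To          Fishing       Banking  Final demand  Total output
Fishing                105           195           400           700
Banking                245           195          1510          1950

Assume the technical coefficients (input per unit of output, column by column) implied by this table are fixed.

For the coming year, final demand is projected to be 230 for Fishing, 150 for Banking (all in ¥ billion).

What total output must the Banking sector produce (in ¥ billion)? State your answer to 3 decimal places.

Technical coefficients a_ij = z_ij / X_j:
  a_FF = 105/700 = 0.15, a_BF = 245/700 = 0.35
  a_FB = 195/1950 = 0.10, a_BB = 195/1950 = 0.10
I − A =
  [   0.85    -0.10]
  [  -0.35     0.90]
det(I−A) = (0.85)(0.90) − (-0.10)(-0.35) = 0.7300
adj(I−A) = [[0.90, 0.10], [0.35, 0.85]]
(I − A)⁻¹ = adj(I−A) / det(I−A) ≈
  [   1.2329     0.1370]
  [   0.4795     1.1644]
x = (I − A)⁻¹ d = adj(I−A)·d / det(I−A), with det(I−A) = 0.7300:
  x_F = (0.90·230 + 0.10·150) / 0.7300 = 222.00 / 0.7300 ≈ 304.110
  x_B = (0.35·230 + 0.85·150) / 0.7300 = 208.00 / 0.7300 ≈ 284.932

x_B = 284.932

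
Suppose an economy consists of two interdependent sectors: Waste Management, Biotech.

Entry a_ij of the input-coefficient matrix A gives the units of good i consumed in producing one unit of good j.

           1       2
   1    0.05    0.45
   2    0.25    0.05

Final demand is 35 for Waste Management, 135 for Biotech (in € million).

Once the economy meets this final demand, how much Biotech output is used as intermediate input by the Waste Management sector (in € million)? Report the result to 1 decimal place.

z_21 = 29.7

I − A =
  [   0.95    -0.45]
  [  -0.25     0.95]
det(I−A) = (0.95)(0.95) − (-0.45)(-0.25) = 0.7900
adj(I−A) = [[0.95, 0.45], [0.25, 0.95]]
(I − A)⁻¹ = adj(I−A) / det(I−A) ≈
  [   1.2025     0.5696]
  [   0.3165     1.2025]
First solve x = (I − A)⁻¹ d = adj(I−A)·d / det(I−A); in particular x_1 = (0.95·35 + 0.45·135) / 0.7900 = 94.00 / 0.7900 ≈ 118.987.
Intermediate flow from 2 to 1: z_21 = a_21 · x_1 = 0.25 × 94.00 / 0.7900 = 23.50 / 0.7900 ≈ 29.7.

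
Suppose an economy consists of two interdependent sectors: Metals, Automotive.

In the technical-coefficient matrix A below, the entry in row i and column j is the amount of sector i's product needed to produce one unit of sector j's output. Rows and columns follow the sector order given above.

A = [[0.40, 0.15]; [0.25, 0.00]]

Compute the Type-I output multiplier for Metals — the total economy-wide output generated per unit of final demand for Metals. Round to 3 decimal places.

I − A =
  [   0.60    -0.15]
  [  -0.25     1.00]
det(I−A) = (0.60)(1.00) − (-0.15)(-0.25) = 0.5625
adj(I−A) = [[1.00, 0.15], [0.25, 0.60]]
(I − A)⁻¹ = adj(I−A) / det(I−A) ≈
  [   1.7778     0.2667]
  [   0.4444     1.0667]
The output multiplier for sector j is the column-j sum of the Leontief inverse (I − A)⁻¹ = adj(I−A) / det(I−A).
Column 1 of adj(I−A): (1.00, 0.25); det(I−A) = 0.5625.
m_1 = (1.00 + 0.25) / 0.5625 = 1.25 / 0.5625 ≈ 2.222.

m_1 = 2.222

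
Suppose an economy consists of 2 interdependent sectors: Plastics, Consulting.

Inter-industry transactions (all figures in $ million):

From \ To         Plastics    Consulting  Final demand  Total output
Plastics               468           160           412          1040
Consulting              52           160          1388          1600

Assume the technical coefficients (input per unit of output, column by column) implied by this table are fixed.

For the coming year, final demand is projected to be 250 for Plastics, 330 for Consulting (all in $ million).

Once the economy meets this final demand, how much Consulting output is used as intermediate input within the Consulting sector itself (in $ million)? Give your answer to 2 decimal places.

Technical coefficients a_ij = z_ij / X_j:
  a_11 = 468/1040 = 0.45, a_21 = 52/1040 = 0.05
  a_12 = 160/1600 = 0.10, a_22 = 160/1600 = 0.10
I − A =
  [   0.55    -0.10]
  [  -0.05     0.90]
det(I−A) = (0.55)(0.90) − (-0.10)(-0.05) = 0.4900
adj(I−A) = [[0.90, 0.10], [0.05, 0.55]]
(I − A)⁻¹ = adj(I−A) / det(I−A) ≈
  [   1.8367     0.2041]
  [   0.1020     1.1224]
First solve x = (I − A)⁻¹ d = adj(I−A)·d / det(I−A); in particular x_2 = (0.05·250 + 0.55·330) / 0.4900 = 194.00 / 0.4900 ≈ 395.9184.
Intermediate flow from 2 to 2: z_22 = a_22 · x_2 = 0.10 × 194.00 / 0.4900 = 19.40 / 0.4900 ≈ 39.59.

z_22 = 39.59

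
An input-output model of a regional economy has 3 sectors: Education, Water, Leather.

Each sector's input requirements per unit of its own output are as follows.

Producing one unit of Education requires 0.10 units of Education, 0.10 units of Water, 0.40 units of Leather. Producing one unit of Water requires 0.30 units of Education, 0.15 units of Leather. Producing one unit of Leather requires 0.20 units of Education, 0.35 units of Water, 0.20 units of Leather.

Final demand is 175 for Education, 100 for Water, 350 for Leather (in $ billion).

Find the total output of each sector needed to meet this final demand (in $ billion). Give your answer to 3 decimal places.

x_1 = 505.131, x_2 = 419.570, x_3 = 768.735

I − A =
  [   0.90    -0.30    -0.20]
  [  -0.10     1.00    -0.35]
  [  -0.40    -0.15     0.80]
Cofactors of I−A, C_ij = (−1)^(i+j)·(minor ij) (rows/columns in the sector order above):
  C_11 = (1.00)(0.80) − (-0.35)(-0.15) = 0.7475
  C_12 = −[(-0.10)(0.80) − (-0.35)(-0.40)] = 0.2200
  C_13 = (-0.10)(-0.15) − (1.00)(-0.40) = 0.4150
  C_21 = −[(-0.30)(0.80) − (-0.20)(-0.15)] = 0.2700
  C_22 = (0.90)(0.80) − (-0.20)(-0.40) = 0.6400
  C_23 = −[(0.90)(-0.15) − (-0.30)(-0.40)] = 0.2550
  C_31 = (-0.30)(-0.35) − (-0.20)(1.00) = 0.3050
  C_32 = −[(0.90)(-0.35) − (-0.20)(-0.10)] = 0.3350
  C_33 = (0.90)(1.00) − (-0.30)(-0.10) = 0.8700
det(I−A) = Σ_j (I−A)_1j·C_1j = (0.90)(0.7475) + (-0.30)(0.2200) + (-0.20)(0.4150) = 0.52375
adj(I−A) = Cᵀ =
  [ 0.7475   0.2700   0.3050]
  [ 0.2200   0.6400   0.3350]
  [ 0.4150   0.2550   0.8700]
(I − A)⁻¹ = adj(I−A) / det(I−A) ≈
  [   1.4272     0.5155     0.5823]
  [   0.4200     1.2220     0.6396]
  [   0.7924     0.4869     1.6611]
x = (I − A)⁻¹ d = adj(I−A)·d / det(I−A), with det(I−A) = 0.52375:
  x_1 = (0.7475·175 + 0.2700·100 + 0.3050·350) / 0.52375 = 264.5625 / 0.52375 ≈ 505.131
  x_2 = (0.2200·175 + 0.6400·100 + 0.3350·350) / 0.52375 = 219.75 / 0.52375 ≈ 419.570
  x_3 = (0.4150·175 + 0.2550·100 + 0.8700·350) / 0.52375 = 402.625 / 0.52375 ≈ 768.735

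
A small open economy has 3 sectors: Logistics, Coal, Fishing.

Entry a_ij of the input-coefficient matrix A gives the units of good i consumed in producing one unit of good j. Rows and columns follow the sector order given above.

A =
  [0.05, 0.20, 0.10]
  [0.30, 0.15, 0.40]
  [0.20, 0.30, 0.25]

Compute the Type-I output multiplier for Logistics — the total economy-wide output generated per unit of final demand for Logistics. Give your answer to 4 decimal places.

I − A =
  [   0.95    -0.20    -0.10]
  [  -0.30     0.85    -0.40]
  [  -0.20    -0.30     0.75]
Cofactors of I−A, C_ij = (−1)^(i+j)·(minor ij) (rows/columns in the sector order above):
  C_11 = (0.85)(0.75) − (-0.40)(-0.30) = 0.5175
  C_12 = −[(-0.30)(0.75) − (-0.40)(-0.20)] = 0.3050
  C_13 = (-0.30)(-0.30) − (0.85)(-0.20) = 0.2600
  C_21 = −[(-0.20)(0.75) − (-0.10)(-0.30)] = 0.1800
  C_22 = (0.95)(0.75) − (-0.10)(-0.20) = 0.6925
  C_23 = −[(0.95)(-0.30) − (-0.20)(-0.20)] = 0.3250
  C_31 = (-0.20)(-0.40) − (-0.10)(0.85) = 0.1650
  C_32 = −[(0.95)(-0.40) − (-0.10)(-0.30)] = 0.4100
  C_33 = (0.95)(0.85) − (-0.20)(-0.30) = 0.7475
det(I−A) = Σ_j (I−A)_1j·C_1j = (0.95)(0.5175) + (-0.20)(0.3050) + (-0.10)(0.2600) = 0.404625
adj(I−A) = Cᵀ =
  [ 0.5175   0.1800   0.1650]
  [ 0.3050   0.6925   0.4100]
  [ 0.2600   0.3250   0.7475]
(I − A)⁻¹ = adj(I−A) / det(I−A) ≈
  [   1.27896     0.44486     0.40778]
  [   0.75378     1.71146     1.01328]
  [   0.64257     0.80321     1.84739]
The output multiplier for sector j is the column-j sum of the Leontief inverse (I − A)⁻¹ = adj(I−A) / det(I−A).
Column 1 of adj(I−A): (0.5175, 0.3050, 0.2600); det(I−A) = 0.404625.
m_1 = (0.5175 + 0.3050 + 0.2600) / 0.404625 = 1.0825 / 0.404625 ≈ 2.6753.

m_1 = 2.6753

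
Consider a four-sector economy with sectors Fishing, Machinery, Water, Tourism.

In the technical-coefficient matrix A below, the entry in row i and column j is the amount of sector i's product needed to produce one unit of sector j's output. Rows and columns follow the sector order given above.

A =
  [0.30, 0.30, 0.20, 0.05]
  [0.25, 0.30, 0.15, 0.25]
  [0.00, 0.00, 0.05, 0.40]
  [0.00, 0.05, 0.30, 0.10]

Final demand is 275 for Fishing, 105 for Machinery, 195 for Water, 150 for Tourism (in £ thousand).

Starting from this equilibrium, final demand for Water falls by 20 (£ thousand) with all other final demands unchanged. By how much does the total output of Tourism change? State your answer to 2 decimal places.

I − A =
  [   0.70    -0.30    -0.20    -0.05]
  [  -0.25     0.70    -0.15    -0.25]
  [   0.00     0.00     0.95    -0.40]
  [   0.00    -0.05    -0.30     0.90]
Compute the cofactors C_ij = (−1)^(i+j)·(3×3 minor ij) of I−A; the adjugate is their transpose:
adj(I−A) = Cᵀ =
  [ 0.499625   0.226875   0.197375   0.178500]
  [ 0.183750   0.514500   0.195750   0.240125]
  [ 0.005000   0.014000   0.364125   0.166000]
  [ 0.011875   0.033250   0.132250   0.394250]
det(I−A) = Σ_j (I−A)_1j·C_1j = (0.70)(0.499625) + (-0.30)(0.183750) + (-0.20)(0.005000) + (-0.05)(0.011875) = 0.29301875
(I − A)⁻¹ = adj(I−A) / det(I−A) ≈
  [   1.7051     0.7743     0.6736     0.6092]
  [   0.6271     1.7559     0.6680     0.8195]
  [   0.0171     0.0478     1.2427     0.5665]
  [   0.0405     0.1135     0.4513     1.3455]
Δx = (I − A)⁻¹ Δd with Δd having -20 in the Water component and 0 elsewhere.
So Δx_4 = L_43 · (-20), where L_43 = adj(I−A)_43 / det(I−A) = 0.132250 / 0.29301875.
Δx_4 = 0.132250 × (-20) / 0.29301875 = -2.645 / 0.29301875 ≈ -9.03.

Δx_4 = -9.03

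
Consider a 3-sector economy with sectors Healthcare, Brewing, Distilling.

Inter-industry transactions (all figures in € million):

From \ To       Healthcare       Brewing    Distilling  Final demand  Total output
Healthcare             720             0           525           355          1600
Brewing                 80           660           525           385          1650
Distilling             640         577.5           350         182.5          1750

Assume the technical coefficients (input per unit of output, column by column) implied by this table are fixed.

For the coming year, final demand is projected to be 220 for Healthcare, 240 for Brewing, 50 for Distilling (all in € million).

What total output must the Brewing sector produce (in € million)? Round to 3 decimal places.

Technical coefficients a_ij = z_ij / X_j:
  a_HH = 720/1600 = 0.45, a_BH = 80/1600 = 0.05, a_DH = 640/1600 = 0.40
  a_HB = 0/1650 = 0.00, a_BB = 660/1650 = 0.40, a_DB = 577.5/1650 = 0.35
  a_HD = 525/1750 = 0.30, a_BD = 525/1750 = 0.30, a_DD = 350/1750 = 0.20
I − A =
  [   0.55     0.00    -0.30]
  [  -0.05     0.60    -0.30]
  [  -0.40    -0.35     0.80]
Cofactors of I−A, C_ij = (−1)^(i+j)·(minor ij) (rows/columns in the sector order above):
  C_11 = (0.60)(0.80) − (-0.30)(-0.35) = 0.3750
  C_12 = −[(-0.05)(0.80) − (-0.30)(-0.40)] = 0.1600
  C_13 = (-0.05)(-0.35) − (0.60)(-0.40) = 0.2575
  C_21 = −[(0.00)(0.80) − (-0.30)(-0.35)] = 0.1050
  C_22 = (0.55)(0.80) − (-0.30)(-0.40) = 0.3200
  C_23 = −[(0.55)(-0.35) − (0.00)(-0.40)] = 0.1925
  C_31 = (0.00)(-0.30) − (-0.30)(0.60) = 0.1800
  C_32 = −[(0.55)(-0.30) − (-0.30)(-0.05)] = 0.1800
  C_33 = (0.55)(0.60) − (0.00)(-0.05) = 0.3300
det(I−A) = Σ_j (I−A)_1j·C_1j = (0.55)(0.3750) + (0.00)(0.1600) + (-0.30)(0.2575) = 0.1290
adj(I−A) = Cᵀ =
  [ 0.3750   0.1050   0.1800]
  [ 0.1600   0.3200   0.1800]
  [ 0.2575   0.1925   0.3300]
(I − A)⁻¹ = adj(I−A) / det(I−A) ≈
  [   2.9070     0.8140     1.3953]
  [   1.2403     2.4806     1.3953]
  [   1.9961     1.4922     2.5581]
x = (I − A)⁻¹ d = adj(I−A)·d / det(I−A), with det(I−A) = 0.1290:
  x_H = (0.3750·220 + 0.1050·240 + 0.1800·50) / 0.1290 = 116.70 / 0.1290 ≈ 904.651
  x_B = (0.1600·220 + 0.3200·240 + 0.1800·50) / 0.1290 = 121.00 / 0.1290 ≈ 937.984
  x_D = (0.2575·220 + 0.1925·240 + 0.3300·50) / 0.1290 = 119.35 / 0.1290 ≈ 925.194

x_B = 937.984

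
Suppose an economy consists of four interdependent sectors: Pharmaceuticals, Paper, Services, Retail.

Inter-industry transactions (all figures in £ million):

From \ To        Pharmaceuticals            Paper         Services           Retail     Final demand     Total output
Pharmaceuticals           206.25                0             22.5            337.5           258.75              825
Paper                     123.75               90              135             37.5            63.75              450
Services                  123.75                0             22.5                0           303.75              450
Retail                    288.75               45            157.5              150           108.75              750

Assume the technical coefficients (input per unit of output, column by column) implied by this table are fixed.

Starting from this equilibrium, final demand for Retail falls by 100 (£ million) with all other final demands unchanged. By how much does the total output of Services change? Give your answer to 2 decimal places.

Δx_3 = -17.96

Technical coefficients a_ij = z_ij / X_j:
  a_11 = 206.25/825 = 0.25, a_21 = 123.75/825 = 0.15, a_31 = 123.75/825 = 0.15, a_41 = 288.75/825 = 0.35
  a_12 = 0/450 = 0.00, a_22 = 90/450 = 0.20, a_32 = 0/450 = 0.00, a_42 = 45/450 = 0.10
  a_13 = 22.5/450 = 0.05, a_23 = 135/450 = 0.30, a_33 = 22.5/450 = 0.05, a_43 = 157.5/450 = 0.35
  a_14 = 337.5/750 = 0.45, a_24 = 37.5/750 = 0.05, a_34 = 0/750 = 0.00, a_44 = 150/750 = 0.20
I − A =
  [   0.75     0.00    -0.05    -0.45]
  [  -0.15     0.80    -0.30    -0.05]
  [  -0.15     0.00     0.95     0.00]
  [  -0.35    -0.10    -0.35     0.80]
Compute the cofactors C_ij = (−1)^(i+j)·(3×3 minor ij) of I−A; the adjugate is their transpose:
adj(I−A) = Cᵀ =
  [ 0.603250   0.042750   0.171250   0.342000]
  [ 0.169250   0.390750   0.176375   0.119625]
  [ 0.095250   0.006750   0.343500   0.054000]
  [ 0.326750   0.070500   0.247250   0.564000]
det(I−A) = Σ_j (I−A)_1j·C_1j = (0.75)(0.603250) + (0.00)(0.169250) + (-0.05)(0.095250) + (-0.45)(0.326750) = 0.3006375
(I − A)⁻¹ = adj(I−A) / det(I−A) ≈
  [   2.0066     0.1422     0.5696     1.1376]
  [   0.5630     1.2997     0.5867     0.3979]
  [   0.3168     0.0225     1.1426     0.1796]
  [   1.0869     0.2345     0.8224     1.8760]
Δx = (I − A)⁻¹ Δd with Δd having -100 in the Retail component and 0 elsewhere.
So Δx_3 = L_34 · (-100), where L_34 = adj(I−A)_34 / det(I−A) = 0.054000 / 0.3006375.
Δx_3 = 0.054000 × (-100) / 0.3006375 = -5.40 / 0.3006375 ≈ -17.96.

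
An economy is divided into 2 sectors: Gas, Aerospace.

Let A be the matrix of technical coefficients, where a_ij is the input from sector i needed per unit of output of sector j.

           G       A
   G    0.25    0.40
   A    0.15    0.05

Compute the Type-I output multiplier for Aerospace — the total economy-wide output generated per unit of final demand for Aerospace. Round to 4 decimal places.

I − A =
  [   0.75    -0.40]
  [  -0.15     0.95]
det(I−A) = (0.75)(0.95) − (-0.40)(-0.15) = 0.6525
adj(I−A) = [[0.95, 0.40], [0.15, 0.75]]
(I − A)⁻¹ = adj(I−A) / det(I−A) ≈
  [   1.45594     0.61303]
  [   0.22989     1.14943]
The output multiplier for sector j is the column-j sum of the Leontief inverse (I − A)⁻¹ = adj(I−A) / det(I−A).
Column A of adj(I−A): (0.40, 0.75); det(I−A) = 0.6525.
m_A = (0.40 + 0.75) / 0.6525 = 1.15 / 0.6525 ≈ 1.7625.

m_A = 1.7625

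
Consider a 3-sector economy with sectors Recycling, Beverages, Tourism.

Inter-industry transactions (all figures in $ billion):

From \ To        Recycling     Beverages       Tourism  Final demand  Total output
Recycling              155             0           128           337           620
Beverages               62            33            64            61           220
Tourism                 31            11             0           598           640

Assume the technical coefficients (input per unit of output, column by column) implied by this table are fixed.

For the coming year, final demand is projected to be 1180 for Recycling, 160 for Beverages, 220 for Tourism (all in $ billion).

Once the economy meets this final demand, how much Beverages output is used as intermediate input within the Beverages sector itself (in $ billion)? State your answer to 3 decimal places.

Technical coefficients a_ij = z_ij / X_j:
  a_RR = 155/620 = 0.25, a_BR = 62/620 = 0.10, a_TR = 31/620 = 0.05
  a_RB = 0/220 = 0.00, a_BB = 33/220 = 0.15, a_TB = 11/220 = 0.05
  a_RT = 128/640 = 0.20, a_BT = 64/640 = 0.10, a_TT = 0/640 = 0.00
I − A =
  [   0.75     0.00    -0.20]
  [  -0.10     0.85    -0.10]
  [  -0.05    -0.05     1.00]
Cofactors of I−A, C_ij = (−1)^(i+j)·(minor ij) (rows/columns in the sector order above):
  C_11 = (0.85)(1.00) − (-0.10)(-0.05) = 0.8450
  C_12 = −[(-0.10)(1.00) − (-0.10)(-0.05)] = 0.1050
  C_13 = (-0.10)(-0.05) − (0.85)(-0.05) = 0.0475
  C_21 = −[(0.00)(1.00) − (-0.20)(-0.05)] = 0.0100
  C_22 = (0.75)(1.00) − (-0.20)(-0.05) = 0.7400
  C_23 = −[(0.75)(-0.05) − (0.00)(-0.05)] = 0.0375
  C_31 = (0.00)(-0.10) − (-0.20)(0.85) = 0.1700
  C_32 = −[(0.75)(-0.10) − (-0.20)(-0.10)] = 0.0950
  C_33 = (0.75)(0.85) − (0.00)(-0.10) = 0.6375
det(I−A) = Σ_j (I−A)_1j·C_1j = (0.75)(0.8450) + (0.00)(0.1050) + (-0.20)(0.0475) = 0.62425
adj(I−A) = Cᵀ =
  [ 0.8450   0.0100   0.1700]
  [ 0.1050   0.7400   0.0950]
  [ 0.0475   0.0375   0.6375]
(I − A)⁻¹ = adj(I−A) / det(I−A) ≈
  [   1.3536     0.0160     0.2723]
  [   0.1682     1.1854     0.1522]
  [   0.0761     0.0601     1.0212]
First solve x = (I − A)⁻¹ d = adj(I−A)·d / det(I−A); in particular x_B = (0.1050·1180 + 0.7400·160 + 0.0950·220) / 0.62425 = 263.20 / 0.62425 ≈ 421.62595.
Intermediate flow from B to B: z_BB = a_BB · x_B = 0.15 × 263.20 / 0.62425 = 39.48 / 0.62425 ≈ 63.244.

z_BB = 63.244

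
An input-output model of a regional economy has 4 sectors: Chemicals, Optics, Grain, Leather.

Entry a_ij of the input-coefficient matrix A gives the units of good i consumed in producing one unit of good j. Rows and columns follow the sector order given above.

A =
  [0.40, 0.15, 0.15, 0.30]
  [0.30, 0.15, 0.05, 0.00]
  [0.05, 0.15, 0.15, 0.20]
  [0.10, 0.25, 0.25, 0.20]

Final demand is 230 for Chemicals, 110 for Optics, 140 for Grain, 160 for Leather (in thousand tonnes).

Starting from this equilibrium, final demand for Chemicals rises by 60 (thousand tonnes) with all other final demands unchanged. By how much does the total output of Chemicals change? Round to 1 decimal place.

Δx_1 = 140.7

I − A =
  [   0.60    -0.15    -0.15    -0.30]
  [  -0.30     0.85    -0.05     0.00]
  [  -0.05    -0.15     0.85    -0.20]
  [  -0.10    -0.25    -0.25     0.80]
Compute the cofactors C_ij = (−1)^(i+j)·(3×3 minor ij) of I−A; the adjugate is their transpose:
adj(I−A) = Cᵀ =
  [ 0.52700   0.19500   0.17550   0.24150]
  [ 0.19200   0.33975   0.08100   0.09225]
  [ 0.10200   0.11025   0.32400   0.11925]
  [ 0.15775   0.16500   0.14850   0.37725]
det(I−A) = Σ_j (I−A)_1j·C_1j = (0.60)(0.52700) + (-0.15)(0.19200) + (-0.15)(0.10200) + (-0.30)(0.15775) = 0.224775
(I − A)⁻¹ = adj(I−A) / det(I−A) ≈
  [   2.3446     0.8675     0.7808     1.0744]
  [   0.8542     1.5115     0.3604     0.4104]
  [   0.4538     0.4905     1.4414     0.5305]
  [   0.7018     0.7341     0.6607     1.6783]
Δx = (I − A)⁻¹ Δd with Δd having +60 in the Chemicals component and 0 elsewhere.
So Δx_1 = L_11 · (+60), where L_11 = adj(I−A)_11 / det(I−A) = 0.52700 / 0.224775.
Δx_1 = 0.52700 × (+60) / 0.224775 = 31.62 / 0.224775 ≈ 140.7.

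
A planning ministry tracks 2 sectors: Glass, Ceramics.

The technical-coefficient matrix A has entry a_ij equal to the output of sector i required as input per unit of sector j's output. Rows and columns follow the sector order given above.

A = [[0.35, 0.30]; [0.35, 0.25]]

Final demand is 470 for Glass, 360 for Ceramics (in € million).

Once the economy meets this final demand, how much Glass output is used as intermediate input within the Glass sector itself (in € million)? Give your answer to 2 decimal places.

I − A =
  [   0.65    -0.30]
  [  -0.35     0.75]
det(I−A) = (0.65)(0.75) − (-0.30)(-0.35) = 0.3825
adj(I−A) = [[0.75, 0.30], [0.35, 0.65]]
(I − A)⁻¹ = adj(I−A) / det(I−A) ≈
  [   1.9608     0.7843]
  [   0.9150     1.6993]
First solve x = (I − A)⁻¹ d = adj(I−A)·d / det(I−A); in particular x_1 = (0.75·470 + 0.30·360) / 0.3825 = 460.50 / 0.3825 ≈ 1203.9216.
Intermediate flow from 1 to 1: z_11 = a_11 · x_1 = 0.35 × 460.50 / 0.3825 = 161.175 / 0.3825 ≈ 421.37.

z_11 = 421.37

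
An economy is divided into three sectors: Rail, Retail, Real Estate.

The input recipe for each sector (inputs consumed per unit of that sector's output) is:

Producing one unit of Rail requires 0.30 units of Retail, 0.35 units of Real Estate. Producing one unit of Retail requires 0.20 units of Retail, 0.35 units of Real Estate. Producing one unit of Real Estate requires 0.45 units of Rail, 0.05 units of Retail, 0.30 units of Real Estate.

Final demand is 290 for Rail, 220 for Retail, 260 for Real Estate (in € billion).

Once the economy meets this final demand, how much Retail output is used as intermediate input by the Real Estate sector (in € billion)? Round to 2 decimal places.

z_23 = 53.71

I − A =
  [   1.00     0.00    -0.45]
  [  -0.30     0.80    -0.05]
  [  -0.35    -0.35     0.70]
Cofactors of I−A, C_ij = (−1)^(i+j)·(minor ij) (rows/columns in the sector order above):
  C_11 = (0.80)(0.70) − (-0.05)(-0.35) = 0.5425
  C_12 = −[(-0.30)(0.70) − (-0.05)(-0.35)] = 0.2275
  C_13 = (-0.30)(-0.35) − (0.80)(-0.35) = 0.3850
  C_21 = −[(0.00)(0.70) − (-0.45)(-0.35)] = 0.1575
  C_22 = (1.00)(0.70) − (-0.45)(-0.35) = 0.5425
  C_23 = −[(1.00)(-0.35) − (0.00)(-0.35)] = 0.3500
  C_31 = (0.00)(-0.05) − (-0.45)(0.80) = 0.3600
  C_32 = −[(1.00)(-0.05) − (-0.45)(-0.30)] = 0.1850
  C_33 = (1.00)(0.80) − (0.00)(-0.30) = 0.8000
det(I−A) = Σ_j (I−A)_1j·C_1j = (1.00)(0.5425) + (0.00)(0.2275) + (-0.45)(0.3850) = 0.36925
adj(I−A) = Cᵀ =
  [ 0.5425   0.1575   0.3600]
  [ 0.2275   0.5425   0.1850]
  [ 0.3850   0.3500   0.8000]
(I − A)⁻¹ = adj(I−A) / det(I−A) ≈
  [   1.4692     0.4265     0.9749]
  [   0.6161     1.4692     0.5010]
  [   1.0427     0.9479     2.1666]
First solve x = (I − A)⁻¹ d = adj(I−A)·d / det(I−A); in particular x_3 = (0.3850·290 + 0.3500·220 + 0.8000·260) / 0.36925 = 396.65 / 0.36925 ≈ 1074.2045.
Intermediate flow from 2 to 3: z_23 = a_23 · x_3 = 0.05 × 396.65 / 0.36925 = 19.8325 / 0.36925 ≈ 53.71.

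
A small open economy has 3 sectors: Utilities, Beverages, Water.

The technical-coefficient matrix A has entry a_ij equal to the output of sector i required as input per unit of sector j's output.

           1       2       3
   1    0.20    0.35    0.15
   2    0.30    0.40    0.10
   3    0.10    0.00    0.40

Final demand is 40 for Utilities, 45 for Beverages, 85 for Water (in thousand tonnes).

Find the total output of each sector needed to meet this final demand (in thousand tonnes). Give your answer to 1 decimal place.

x_1 = 162.2, x_2 = 184.2, x_3 = 168.7

I − A =
  [   0.80    -0.35    -0.15]
  [  -0.30     0.60    -0.10]
  [  -0.10     0.00     0.60]
Cofactors of I−A, C_ij = (−1)^(i+j)·(minor ij) (rows/columns in the sector order above):
  C_11 = (0.60)(0.60) − (-0.10)(0.00) = 0.3600
  C_12 = −[(-0.30)(0.60) − (-0.10)(-0.10)] = 0.1900
  C_13 = (-0.30)(0.00) − (0.60)(-0.10) = 0.0600
  C_21 = −[(-0.35)(0.60) − (-0.15)(0.00)] = 0.2100
  C_22 = (0.80)(0.60) − (-0.15)(-0.10) = 0.4650
  C_23 = −[(0.80)(0.00) − (-0.35)(-0.10)] = 0.0350
  C_31 = (-0.35)(-0.10) − (-0.15)(0.60) = 0.1250
  C_32 = −[(0.80)(-0.10) − (-0.15)(-0.30)] = 0.1250
  C_33 = (0.80)(0.60) − (-0.35)(-0.30) = 0.3750
det(I−A) = Σ_j (I−A)_1j·C_1j = (0.80)(0.3600) + (-0.35)(0.1900) + (-0.15)(0.0600) = 0.2125
adj(I−A) = Cᵀ =
  [ 0.3600   0.2100   0.1250]
  [ 0.1900   0.4650   0.1250]
  [ 0.0600   0.0350   0.3750]
(I − A)⁻¹ = adj(I−A) / det(I−A) ≈
  [   1.6941     0.9882     0.5882]
  [   0.8941     2.1882     0.5882]
  [   0.2824     0.1647     1.7647]
x = (I − A)⁻¹ d = adj(I−A)·d / det(I−A), with det(I−A) = 0.2125:
  x_1 = (0.3600·40 + 0.2100·45 + 0.1250·85) / 0.2125 = 34.475 / 0.2125 ≈ 162.2
  x_2 = (0.1900·40 + 0.4650·45 + 0.1250·85) / 0.2125 = 39.15 / 0.2125 ≈ 184.2
  x_3 = (0.0600·40 + 0.0350·45 + 0.3750·85) / 0.2125 = 35.85 / 0.2125 ≈ 168.7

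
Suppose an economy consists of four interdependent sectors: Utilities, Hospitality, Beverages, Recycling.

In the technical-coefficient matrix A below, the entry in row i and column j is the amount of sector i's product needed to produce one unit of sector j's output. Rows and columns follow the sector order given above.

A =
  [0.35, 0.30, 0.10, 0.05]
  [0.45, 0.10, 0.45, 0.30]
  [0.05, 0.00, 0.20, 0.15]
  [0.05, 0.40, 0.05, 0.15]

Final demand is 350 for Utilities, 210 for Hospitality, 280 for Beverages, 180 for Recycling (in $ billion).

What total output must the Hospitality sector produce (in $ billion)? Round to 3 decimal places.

I − A =
  [   0.65    -0.30    -0.10    -0.05]
  [  -0.45     0.90    -0.45    -0.30]
  [  -0.05     0.00     0.80    -0.15]
  [  -0.05    -0.40    -0.05     0.85]
Compute the cofactors C_ij = (−1)^(i+j)·(3×3 minor ij) of I−A; the adjugate is their transpose:
adj(I−A) = Cᵀ =
  [ 0.482250   0.223750   0.195000   0.141750]
  [ 0.337875   0.430000   0.298125   0.224250]
  [ 0.066000   0.055000   0.288750   0.074250]
  [ 0.191250   0.218750   0.168750   0.348750]
det(I−A) = Σ_j (I−A)_1j·C_1j = (0.65)(0.482250) + (-0.30)(0.337875) + (-0.10)(0.066000) + (-0.05)(0.191250) = 0.1959375
(I − A)⁻¹ = adj(I−A) / det(I−A) ≈
  [   2.4612     1.1419     0.9952     0.7234]
  [   1.7244     2.1946     1.5215     1.1445]
  [   0.3368     0.2807     1.4737     0.3789]
  [   0.9761     1.1164     0.8612     1.7799]
x = (I − A)⁻¹ d = adj(I−A)·d / det(I−A), with det(I−A) = 0.1959375:
  x_1 = (0.482250·350 + 0.223750·210 + 0.195000·280 + 0.141750·180) / 0.1959375 = 295.89 / 0.1959375 ≈ 1510.124
  x_2 = (0.337875·350 + 0.430000·210 + 0.298125·280 + 0.224250·180) / 0.1959375 = 332.39625 / 0.1959375 ≈ 1696.440
  x_3 = (0.066000·350 + 0.055000·210 + 0.288750·280 + 0.074250·180) / 0.1959375 = 128.865 / 0.1959375 ≈ 657.684
  x_4 = (0.191250·350 + 0.218750·210 + 0.168750·280 + 0.348750·180) / 0.1959375 = 222.90 / 0.1959375 ≈ 1137.608

x_2 = 1696.440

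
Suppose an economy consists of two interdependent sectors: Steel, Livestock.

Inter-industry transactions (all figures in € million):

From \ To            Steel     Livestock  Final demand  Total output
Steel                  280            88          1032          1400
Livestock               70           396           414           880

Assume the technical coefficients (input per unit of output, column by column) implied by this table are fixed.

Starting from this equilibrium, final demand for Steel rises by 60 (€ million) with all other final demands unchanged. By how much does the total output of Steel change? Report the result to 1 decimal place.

Δx_1 = 75.9

Technical coefficients a_ij = z_ij / X_j:
  a_11 = 280/1400 = 0.20, a_21 = 70/1400 = 0.05
  a_12 = 88/880 = 0.10, a_22 = 396/880 = 0.45
I − A =
  [   0.80    -0.10]
  [  -0.05     0.55]
det(I−A) = (0.80)(0.55) − (-0.10)(-0.05) = 0.4350
adj(I−A) = [[0.55, 0.10], [0.05, 0.80]]
(I − A)⁻¹ = adj(I−A) / det(I−A) ≈
  [   1.2644     0.2299]
  [   0.1149     1.8391]
Δx = (I − A)⁻¹ Δd with Δd having +60 in the Steel component and 0 elsewhere.
So Δx_1 = L_11 · (+60), where L_11 = adj(I−A)_11 / det(I−A) = 0.55 / 0.4350.
Δx_1 = 0.55 × (+60) / 0.4350 = 33.00 / 0.4350 ≈ 75.9.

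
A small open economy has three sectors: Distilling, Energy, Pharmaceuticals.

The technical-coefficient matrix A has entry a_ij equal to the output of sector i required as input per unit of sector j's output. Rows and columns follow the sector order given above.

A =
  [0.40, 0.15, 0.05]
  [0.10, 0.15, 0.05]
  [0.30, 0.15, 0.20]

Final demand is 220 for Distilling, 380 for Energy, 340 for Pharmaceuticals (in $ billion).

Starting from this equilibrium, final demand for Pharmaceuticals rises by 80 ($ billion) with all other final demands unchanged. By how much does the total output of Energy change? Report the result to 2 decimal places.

I − A =
  [   0.60    -0.15    -0.05]
  [  -0.10     0.85    -0.05]
  [  -0.30    -0.15     0.80]
Cofactors of I−A, C_ij = (−1)^(i+j)·(minor ij) (rows/columns in the sector order above):
  C_11 = (0.85)(0.80) − (-0.05)(-0.15) = 0.6725
  C_12 = −[(-0.10)(0.80) − (-0.05)(-0.30)] = 0.0950
  C_13 = (-0.10)(-0.15) − (0.85)(-0.30) = 0.2700
  C_21 = −[(-0.15)(0.80) − (-0.05)(-0.15)] = 0.1275
  C_22 = (0.60)(0.80) − (-0.05)(-0.30) = 0.4650
  C_23 = −[(0.60)(-0.15) − (-0.15)(-0.30)] = 0.1350
  C_31 = (-0.15)(-0.05) − (-0.05)(0.85) = 0.0500
  C_32 = −[(0.60)(-0.05) − (-0.05)(-0.10)] = 0.0350
  C_33 = (0.60)(0.85) − (-0.15)(-0.10) = 0.4950
det(I−A) = Σ_j (I−A)_1j·C_1j = (0.60)(0.6725) + (-0.15)(0.0950) + (-0.05)(0.2700) = 0.37575
adj(I−A) = Cᵀ =
  [ 0.6725   0.1275   0.0500]
  [ 0.0950   0.4650   0.0350]
  [ 0.2700   0.1350   0.4950]
(I − A)⁻¹ = adj(I−A) / det(I−A) ≈
  [   1.7898     0.3393     0.1331]
  [   0.2528     1.2375     0.0931]
  [   0.7186     0.3593     1.3174]
Δx = (I − A)⁻¹ Δd with Δd having +80 in the Pharmaceuticals component and 0 elsewhere.
So Δx_2 = L_23 · (+80), where L_23 = adj(I−A)_23 / det(I−A) = 0.0350 / 0.37575.
Δx_2 = 0.0350 × (+80) / 0.37575 = 2.80 / 0.37575 ≈ 7.45.

Δx_2 = 7.45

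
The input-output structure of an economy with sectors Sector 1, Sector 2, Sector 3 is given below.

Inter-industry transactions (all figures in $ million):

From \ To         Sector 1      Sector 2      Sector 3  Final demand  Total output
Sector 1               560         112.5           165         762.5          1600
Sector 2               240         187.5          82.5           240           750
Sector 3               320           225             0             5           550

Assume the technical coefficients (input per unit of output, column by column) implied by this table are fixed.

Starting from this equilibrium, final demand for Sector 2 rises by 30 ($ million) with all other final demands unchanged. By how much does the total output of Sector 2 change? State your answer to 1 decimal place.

Technical coefficients a_ij = z_ij / X_j:
  a_11 = 560/1600 = 0.35, a_21 = 240/1600 = 0.15, a_31 = 320/1600 = 0.20
  a_12 = 112.5/750 = 0.15, a_22 = 187.5/750 = 0.25, a_32 = 225/750 = 0.30
  a_13 = 165/550 = 0.30, a_23 = 82.5/550 = 0.15, a_33 = 0/550 = 0.00
I − A =
  [   0.65    -0.15    -0.30]
  [  -0.15     0.75    -0.15]
  [  -0.20    -0.30     1.00]
Cofactors of I−A, C_ij = (−1)^(i+j)·(minor ij) (rows/columns in the sector order above):
  C_11 = (0.75)(1.00) − (-0.15)(-0.30) = 0.7050
  C_12 = −[(-0.15)(1.00) − (-0.15)(-0.20)] = 0.1800
  C_13 = (-0.15)(-0.30) − (0.75)(-0.20) = 0.1950
  C_21 = −[(-0.15)(1.00) − (-0.30)(-0.30)] = 0.2400
  C_22 = (0.65)(1.00) − (-0.30)(-0.20) = 0.5900
  C_23 = −[(0.65)(-0.30) − (-0.15)(-0.20)] = 0.2250
  C_31 = (-0.15)(-0.15) − (-0.30)(0.75) = 0.2475
  C_32 = −[(0.65)(-0.15) − (-0.30)(-0.15)] = 0.1425
  C_33 = (0.65)(0.75) − (-0.15)(-0.15) = 0.4650
det(I−A) = Σ_j (I−A)_1j·C_1j = (0.65)(0.7050) + (-0.15)(0.1800) + (-0.30)(0.1950) = 0.37275
adj(I−A) = Cᵀ =
  [ 0.7050   0.2400   0.2475]
  [ 0.1800   0.5900   0.1425]
  [ 0.1950   0.2250   0.4650]
(I − A)⁻¹ = adj(I−A) / det(I−A) ≈
  [   1.8913     0.6439     0.6640]
  [   0.4829     1.5828     0.3823]
  [   0.5231     0.6036     1.2475]
Δx = (I − A)⁻¹ Δd with Δd having +30 in the Sector 2 component and 0 elsewhere.
So Δx_2 = L_22 · (+30), where L_22 = adj(I−A)_22 / det(I−A) = 0.5900 / 0.37275.
Δx_2 = 0.5900 × (+30) / 0.37275 = 17.70 / 0.37275 ≈ 47.5.

Δx_2 = 47.5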